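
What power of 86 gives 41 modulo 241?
54

Baby-step giant-step with step n = ⌈√241⌉ = 16.
Baby steps 86^j mod 241 (j:value) for j=0..15: 0:1, 1:86, 2:166, 3:57, 4:82, 5:63, 6:116, 7:95, 8:217, 9:105, 10:113, 11:78, 12:201, 13:175, 14:108, 15:130.
Giant-step multiplier: 86^(-16) ≡ 86^(240-16) = 86^224 ≡ 100 (mod 241).
Giant steps γ_i = 41·100^i mod 241: γ_0=41, γ_1=3, γ_2=59, γ_3=116 (in table at j=6).
x = i·n + j = 3·16 + 6 = 54.
Check: 86^54 ≡ 41 (mod 241).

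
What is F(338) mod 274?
67

Matrix identity: Q^n = [[F_(n+1), F_n], [F_n, F_(n-1)]] with Q = [[1,1],[1,0]].
n = 338 = 101010010₂. Square-and-multiply, entries mod 274:
Q^1 = [[1,1],[1,0]]
Q^2 = (Q^1)² = [[2,1],[1,1]]
Q^5 = (Q^2)²·Q = [[8,5],[5,3]]
Q^10 = (Q^5)² = [[89,55],[55,34]]
Q^21 = (Q^10)²·Q = [[175,260],[260,189]]
Q^42 = (Q^21)² = [[133,110],[110,23]]
Q^84 = (Q^42)² = [[197,172],[172,25]]
Q^169 = (Q^84)²·Q = [[265,167],[167,98]]
Q^338 = (Q^169)² = [[22,67],[67,229]]
F_338 mod 274 = Q^338[0][1] = 67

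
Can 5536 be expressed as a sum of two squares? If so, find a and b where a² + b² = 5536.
44² + 60² (a=44, b=60)

Factorization: 5536 = 2^5 × 173
By Fermat: n is sum of two squares iff every prime p ≡ 3 (mod 4) appears to even power.
All primes ≡ 3 (mod 4) appear to even power.
Search a = 0, 1, 2, … for 5536 - a² a perfect square: first hit at a = 44: 5536 - 1936 = 3600 = 60².
5536 = 44² + 60² = 1936 + 3600 ✓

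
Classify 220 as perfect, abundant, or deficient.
abundant

Proper divisors of 220: sum = 1 + 2 + 4 + 5 + 10 + 11 + 20 + 22 + 44 + 55 + 110 = 284
Since 284 > 220, 220 is abundant.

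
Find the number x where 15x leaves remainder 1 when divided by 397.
53

gcd(15, 397) = 1, so the inverse exists.
Extended Euclidean algorithm on (397, 15):
397 = 26 × 15 + 7  ⟹  7 = (1)·397 + (-26)·15
15 = 2 × 7 + 1  ⟹  1 = (-2)·397 + (53)·15
So (53)·15 ≡ 1 (mod 397), i.e. 15^(-1) ≡ 53 (mod 397).
Check: 15 × 53 = 795 ≡ 1 (mod 397)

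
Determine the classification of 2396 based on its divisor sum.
deficient

Proper divisors of 2396: sum = 1 + 2 + 4 + 599 + 1198 = 1804
Since 1804 < 2396, 2396 is deficient.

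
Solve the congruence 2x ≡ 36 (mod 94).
x ≡ 18 (mod 47)

gcd(2, 94) = 2, which divides 36, so solutions exist.
Divide through by 2: x ≡ 18 (mod 47).
The coefficient of x is now 1, so x ≡ 18 (mod 47).
Check: 2 × 18 = 36 ≡ 36 (mod 94).
x ≡ 18 (mod 47), giving 2 solutions mod 94.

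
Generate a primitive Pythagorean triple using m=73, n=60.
(1729, 8760, 8929)

Euclid's formula: a = m² - n², b = 2mn, c = m² + n²
m = 73, n = 60
a = 73² - 60² = 5329 - 3600 = 1729
b = 2 × 73 × 60 = 8760
c = 73² + 60² = 5329 + 3600 = 8929
Verification: 1729² + 8760² = 2989441 + 76737600 = 79727041 = 8929² ✓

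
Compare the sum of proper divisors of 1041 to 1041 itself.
deficient

Proper divisors of 1041: sum = 1 + 3 + 347 = 351
Since 351 < 1041, 1041 is deficient.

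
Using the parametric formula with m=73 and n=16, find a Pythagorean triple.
(5073, 2336, 5585)

Euclid's formula: a = m² - n², b = 2mn, c = m² + n²
m = 73, n = 16
a = 73² - 16² = 5329 - 256 = 5073
b = 2 × 73 × 16 = 2336
c = 73² + 16² = 5329 + 256 = 5585
Verification: 5073² + 2336² = 25735329 + 5456896 = 31192225 = 5585² ✓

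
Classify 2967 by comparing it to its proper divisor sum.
deficient

Proper divisors of 2967: sum = 1 + 3 + 23 + 43 + 69 + 129 + 989 = 1257
Since 1257 < 2967, 2967 is deficient.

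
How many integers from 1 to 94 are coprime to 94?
46

94 = 2 × 47
φ(n) = n × ∏(1 - 1/p) for each prime p dividing n
φ(94) = 94 × (1 - 1/2) × (1 - 1/47) = 46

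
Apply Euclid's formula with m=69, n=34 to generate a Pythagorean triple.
(3605, 4692, 5917)

Euclid's formula: a = m² - n², b = 2mn, c = m² + n²
m = 69, n = 34
a = 69² - 34² = 4761 - 1156 = 3605
b = 2 × 69 × 34 = 4692
c = 69² + 34² = 4761 + 1156 = 5917
Verification: 3605² + 4692² = 12996025 + 22014864 = 35010889 = 5917² ✓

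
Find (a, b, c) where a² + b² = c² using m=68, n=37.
(3255, 5032, 5993)

Euclid's formula: a = m² - n², b = 2mn, c = m² + n²
m = 68, n = 37
a = 68² - 37² = 4624 - 1369 = 3255
b = 2 × 68 × 37 = 5032
c = 68² + 37² = 4624 + 1369 = 5993
Verification: 3255² + 5032² = 10595025 + 25321024 = 35916049 = 5993² ✓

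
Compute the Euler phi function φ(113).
112

113 = 113
φ(n) = n × ∏(1 - 1/p) for each prime p dividing n
φ(113) = 113 × (1 - 1/113) = 112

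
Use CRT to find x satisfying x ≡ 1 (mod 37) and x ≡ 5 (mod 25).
630

Using Chinese Remainder Theorem:
M = 37 × 25 = 925
M1 = 25, M2 = 37
y1 = 25^(-1) mod 37 = 3
y2 = 37^(-1) mod 25 = 23
x = (1×25×3 + 5×37×23) mod 925 = 630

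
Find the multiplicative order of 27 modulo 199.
66

199 is prime, so ord(27) divides φ(199) = 198.
Divisors of 198: 1, 2, 3, 6, 9, 11, 18, 22, 33, 66, 99, 198.
Repeated squaring: 27^1 ≡ 27, 27^2 ≡ 132, 27^4 ≡ 111, 27^8 ≡ 182, 27^16 ≡ 90, 27^32 ≡ 140, 27^64 ≡ 98, 27^128 ≡ 52 (mod 199).
Test 27^d mod 199 for each divisor d in increasing order:
27^1 ≡ 27
27^2 ≡ 132
27^3 = 27^2·27^1 ≡ 181
27^6 = 27^4·27^2 ≡ 125
27^9 = 27^8·27^1 ≡ 138
27^11 = 27^8·27^2·27^1 ≡ 107
27^18 = 27^16·27^2 ≡ 139
27^22 = 27^16·27^4·27^2 ≡ 106
27^33 = 27^32·27^1 ≡ 198
27^66 = 27^64·27^2 ≡ 1  ← first divisor giving 1
The order is 66.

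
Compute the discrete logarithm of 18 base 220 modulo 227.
107

Baby-step giant-step with step n = ⌈√227⌉ = 16.
Baby steps 220^j mod 227 (j:value) for j=0..15: 0:1, 1:220, 2:49, 3:111, 4:131, 5:218, 6:63, 7:13, 8:136, 9:183, 10:81, 11:114, 12:110, 13:138, 14:169, 15:179.
Giant-step multiplier: 220^(-16) ≡ 220^(226-16) = 220^210 ≡ 25 (mod 227).
Giant steps γ_i = 18·25^i mod 227: γ_0=18, γ_1=223, γ_2=127, γ_3=224, γ_4=152, γ_5=168, γ_6=114 (in table at j=11).
x = i·n + j = 6·16 + 11 = 107.
Check: 220^107 ≡ 18 (mod 227).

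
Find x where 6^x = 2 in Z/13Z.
5

Baby-step giant-step with step n = ⌈√13⌉ = 4.
Baby steps 6^j mod 13 (j:value) for j=0..3: 0:1, 1:6, 2:10, 3:8.
Giant-step multiplier: 6^(-4) ≡ 6^(12-4) = 6^8 ≡ 3 (mod 13).
Giant steps γ_i = 2·3^i mod 13: γ_0=2, γ_1=6 (in table at j=1).
x = i·n + j = 1·4 + 1 = 5.
Check: 6^5 ≡ 2 (mod 13).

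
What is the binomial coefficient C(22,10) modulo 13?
0

Using Lucas' theorem:
Write n=22 and k=10 in base 13:
n in base 13: [1, 9]
k in base 13: [0, 10]
C(22,10) mod 13 = ∏ C(n_i, k_i) mod 13
Digit binomials (mod 13): C(1,0) = 1; C(9,10) = 0 (k_i > n_i)
Product: 1 × 0 = 0 ≡ 0 (mod 13)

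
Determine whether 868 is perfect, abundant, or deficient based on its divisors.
abundant

Proper divisors of 868: sum = 1 + 2 + 4 + 7 + 14 + 28 + 31 + 62 + 124 + 217 + 434 = 924
Since 924 > 868, 868 is abundant.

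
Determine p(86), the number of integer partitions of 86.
34262962

p(n) counts ways to write n as a sum of positive integers (order ignored).
Euler's pentagonal recurrence: p(k) = p(k-1) + p(k-2) - p(k-5) - p(k-7) + p(k-12) + p(k-15) - ... (offsets j(3j∓1)/2, signs ++--, p(0)=1, p(<0)=0).
DP table for k = 0..85: p(0)=1, p(1)=1, p(2)=2, p(3)=3, p(4)=5, p(5)=7, p(6)=11, p(7)=15, p(8)=22, p(9)=30, p(10)=42, p(11)=56, p(12)=77, p(13)=101, p(14)=135, p(15)=176, p(16)=231, p(17)=297, p(18)=385, p(19)=490, p(20)=627, p(21)=792, p(22)=1002, p(23)=1255, p(24)=1575, p(25)=1958, p(26)=2436, p(27)=3010, p(28)=3718, p(29)=4565, p(30)=5604, p(31)=6842, p(32)=8349, p(33)=10143, p(34)=12310, p(35)=14883, p(36)=17977, p(37)=21637, p(38)=26015, p(39)=31185, p(40)=37338, p(41)=44583, p(42)=53174, p(43)=63261, p(44)=75175, p(45)=89134, p(46)=105558, p(47)=124754, p(48)=147273, p(49)=173525, p(50)=204226, p(51)=239943, p(52)=281589, p(53)=329931, p(54)=386155, p(55)=451276, p(56)=526823, p(57)=614154, p(58)=715220, p(59)=831820, p(60)=966467, p(61)=1121505, p(62)=1300156, p(63)=1505499, p(64)=1741630, p(65)=2012558, p(66)=2323520, p(67)=2679689, p(68)=3087735, p(69)=3554345, p(70)=4087968, p(71)=4697205, p(72)=5392783, p(73)=6185689, p(74)=7089500, p(75)=8118264, p(76)=9289091, p(77)=10619863, p(78)=12132164, p(79)=13848650, p(80)=15796476, p(81)=18004327, p(82)=20506255, p(83)=23338469, p(84)=26543660, p(85)=30167357.
Final step: p(86) = p(85) + p(84) - p(81) - p(79) + p(74) + p(71) - p(64) - p(60) + p(51) + p(46) - p(35) - p(29) + p(16) + p(9)
= 30167357 + 26543660 - 18004327 - 13848650 + 7089500 + 4697205 - 1741630 - 966467 + 239943 + 105558 - 14883 - 4565 + 231 + 30
= 34262962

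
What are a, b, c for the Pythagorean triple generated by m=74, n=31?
(4515, 4588, 6437)

Euclid's formula: a = m² - n², b = 2mn, c = m² + n²
m = 74, n = 31
a = 74² - 31² = 5476 - 961 = 4515
b = 2 × 74 × 31 = 4588
c = 74² + 31² = 5476 + 961 = 6437
Verification: 4515² + 4588² = 20385225 + 21049744 = 41434969 = 6437² ✓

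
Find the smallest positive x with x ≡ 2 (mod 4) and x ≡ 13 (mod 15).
58

Using Chinese Remainder Theorem:
M = 4 × 15 = 60
M1 = 15, M2 = 4
y1 = 15^(-1) mod 4 = 3
y2 = 4^(-1) mod 15 = 4
x = (2×15×3 + 13×4×4) mod 60 = 58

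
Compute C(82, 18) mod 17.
5

Using Lucas' theorem:
Write n=82 and k=18 in base 17:
n in base 17: [4, 14]
k in base 17: [1, 1]
C(82,18) mod 17 = ∏ C(n_i, k_i) mod 17
Digit binomials (mod 17): C(4,1) = 4; C(14,1) = 14
Product: 4 × 14 = 56 ≡ 5 (mod 17)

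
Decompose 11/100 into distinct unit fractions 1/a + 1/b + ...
1/10 + 1/100

Greedy algorithm:
11/100: ceiling(100/11) = 10, use 1/10
1/100: ceiling(100/1) = 100, use 1/100
Result: 11/100 = 1/10 + 1/100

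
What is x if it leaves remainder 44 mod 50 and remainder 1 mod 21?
694

Using Chinese Remainder Theorem:
M = 50 × 21 = 1050
M1 = 21, M2 = 50
y1 = 21^(-1) mod 50 = 31
y2 = 50^(-1) mod 21 = 8
x = (44×21×31 + 1×50×8) mod 1050 = 694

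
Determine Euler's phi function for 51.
32

51 = 3 × 17
φ(n) = n × ∏(1 - 1/p) for each prime p dividing n
φ(51) = 51 × (1 - 1/3) × (1 - 1/17) = 32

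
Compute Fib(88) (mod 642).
345

Matrix identity: Q^n = [[F_(n+1), F_n], [F_n, F_(n-1)]] with Q = [[1,1],[1,0]].
n = 88 = 1011000₂. Square-and-multiply, entries mod 642:
Q^1 = [[1,1],[1,0]]
Q^2 = (Q^1)² = [[2,1],[1,1]]
Q^5 = (Q^2)²·Q = [[8,5],[5,3]]
Q^11 = (Q^5)²·Q = [[144,89],[89,55]]
Q^22 = (Q^11)² = [[409,377],[377,32]]
Q^44 = (Q^22)² = [[608,621],[621,629]]
Q^88 = (Q^44)² = [[313,345],[345,610]]
F_88 mod 642 = Q^88[0][1] = 345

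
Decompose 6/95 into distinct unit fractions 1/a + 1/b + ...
1/16 + 1/1520

Greedy algorithm:
6/95: ceiling(95/6) = 16, use 1/16
1/1520: ceiling(1520/1) = 1520, use 1/1520
Result: 6/95 = 1/16 + 1/1520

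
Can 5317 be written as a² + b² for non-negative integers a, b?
31² + 66² (a=31, b=66)

Factorization: 5317 = 13 × 409
By Fermat: n is sum of two squares iff every prime p ≡ 3 (mod 4) appears to even power.
All primes ≡ 3 (mod 4) appear to even power.
Search a = 0, 1, 2, … for 5317 - a² a perfect square: first hit at a = 31: 5317 - 961 = 4356 = 66².
5317 = 31² + 66² = 961 + 4356 ✓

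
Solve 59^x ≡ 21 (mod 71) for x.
9

Baby-step giant-step with step n = ⌈√71⌉ = 9.
Baby steps 59^j mod 71 (j:value) for j=0..8: 0:1, 1:59, 2:2, 3:47, 4:4, 5:23, 6:8, 7:46, 8:16.
Giant-step multiplier: 59^(-9) ≡ 59^(70-9) = 59^61 ≡ 44 (mod 71).
Giant steps γ_i = 21·44^i mod 71: γ_0=21, γ_1=1 (in table at j=0).
x = i·n + j = 1·9 + 0 = 9.
Check: 59^9 ≡ 21 (mod 71).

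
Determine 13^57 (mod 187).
183

Repeated squaring. Binary of 57 = 111001.
13^1 ≡ 13 (mod 187); 13^2 ≡ 169 (mod 187); 13^4 ≡ 137 (mod 187); 13^8 ≡ 69 (mod 187); 13^16 ≡ 86 (mod 187); 13^32 ≡ 103 (mod 187)
13^57 = 13^1 × 13^8 × 13^16 × 13^32 ≡ 183 (mod 187)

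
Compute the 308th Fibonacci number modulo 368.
141

Matrix identity: Q^n = [[F_(n+1), F_n], [F_n, F_(n-1)]] with Q = [[1,1],[1,0]].
n = 308 = 100110100₂. Square-and-multiply, entries mod 368:
Q^1 = [[1,1],[1,0]]
Q^2 = (Q^1)² = [[2,1],[1,1]]
Q^4 = (Q^2)² = [[5,3],[3,2]]
Q^9 = (Q^4)²·Q = [[55,34],[34,21]]
Q^19 = (Q^9)²·Q = [[141,133],[133,8]]
Q^38 = (Q^19)² = [[34,313],[313,89]]
Q^77 = (Q^38)²·Q = [[360,133],[133,227]]
Q^154 = (Q^77)² = [[89,55],[55,34]]
Q^308 = (Q^154)² = [[274,141],[141,133]]
F_308 mod 368 = Q^308[0][1] = 141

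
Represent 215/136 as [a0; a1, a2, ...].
[1; 1, 1, 2, 1, 1, 2, 4]

Euclidean algorithm steps:
215 = 1 × 136 + 79
136 = 1 × 79 + 57
79 = 1 × 57 + 22
57 = 2 × 22 + 13
22 = 1 × 13 + 9
13 = 1 × 9 + 4
9 = 2 × 4 + 1
4 = 4 × 1 + 0
Continued fraction: [1; 1, 1, 2, 1, 1, 2, 4]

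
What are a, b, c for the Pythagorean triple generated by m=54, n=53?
(107, 5724, 5725)

Euclid's formula: a = m² - n², b = 2mn, c = m² + n²
m = 54, n = 53
a = 54² - 53² = 2916 - 2809 = 107
b = 2 × 54 × 53 = 5724
c = 54² + 53² = 2916 + 2809 = 5725
Verification: 107² + 5724² = 11449 + 32764176 = 32775625 = 5725² ✓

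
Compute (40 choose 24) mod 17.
0

Using Lucas' theorem:
Write n=40 and k=24 in base 17:
n in base 17: [2, 6]
k in base 17: [1, 7]
C(40,24) mod 17 = ∏ C(n_i, k_i) mod 17
Digit binomials (mod 17): C(2,1) = 2; C(6,7) = 0 (k_i > n_i)
Product: 2 × 0 = 0 ≡ 0 (mod 17)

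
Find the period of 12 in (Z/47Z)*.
23

47 is prime, so ord(12) divides φ(47) = 46.
Divisors of 46: 1, 2, 23, 46.
Repeated squaring: 12^1 ≡ 12, 12^2 ≡ 3, 12^4 ≡ 9, 12^8 ≡ 34, 12^16 ≡ 28, 12^32 ≡ 32 (mod 47).
Test 12^d mod 47 for each divisor d in increasing order:
12^1 ≡ 12
12^2 ≡ 3
12^23 = 12^16·12^4·12^2·12^1 ≡ 1  ← first divisor giving 1
The order is 23.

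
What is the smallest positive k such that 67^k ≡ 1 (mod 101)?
100

101 is prime, so ord(67) divides φ(101) = 100.
Divisors of 100: 1, 2, 4, 5, 10, 20, 25, 50, 100.
Repeated squaring: 67^1 ≡ 67, 67^2 ≡ 45, 67^4 ≡ 5, 67^8 ≡ 25, 67^16 ≡ 19, 67^32 ≡ 58, 67^64 ≡ 31 (mod 101).
Test 67^d mod 101 for each divisor d in increasing order:
67^1 ≡ 67
67^2 ≡ 45
67^4 ≡ 5
67^5 = 67^4·67^1 ≡ 32
67^10 = 67^8·67^2 ≡ 14
67^20 = 67^16·67^4 ≡ 95
67^25 = 67^16·67^8·67^1 ≡ 10
67^50 = 67^32·67^16·67^2 ≡ 100
67^100 = 67^64·67^32·67^4 ≡ 1  ← first divisor giving 1
The order is 100.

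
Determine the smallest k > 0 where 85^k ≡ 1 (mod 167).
83

167 is prime, so ord(85) divides φ(167) = 166.
Divisors of 166: 1, 2, 83, 166.
Repeated squaring: 85^1 ≡ 85, 85^2 ≡ 44, 85^4 ≡ 99, 85^8 ≡ 115, 85^16 ≡ 32, 85^32 ≡ 22, 85^64 ≡ 150, 85^128 ≡ 122 (mod 167).
Test 85^d mod 167 for each divisor d in increasing order:
85^1 ≡ 85
85^2 ≡ 44
85^83 = 85^64·85^16·85^2·85^1 ≡ 1  ← first divisor giving 1
The order is 83.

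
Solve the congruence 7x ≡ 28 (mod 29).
x ≡ 4 (mod 29)

gcd(7, 29) = 1, which divides 28, so solutions exist.
Find 7^(-1) mod 29 by the extended Euclidean algorithm:
29 = 4 × 7 + 1  ⟹  1 = (1)·29 + (-4)·7
So (-4)·7 ≡ 1 (mod 29), i.e. 7^(-1) ≡ -4 ≡ 25 (mod 29).
x ≡ 25 × 28 = 700 ≡ 4 (mod 29).
Check: 7 × 4 = 28 ≡ 28 (mod 29).
Unique solution: x ≡ 4 (mod 29)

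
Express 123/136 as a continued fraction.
[0; 1, 9, 2, 6]

Euclidean algorithm steps:
123 = 0 × 136 + 123
136 = 1 × 123 + 13
123 = 9 × 13 + 6
13 = 2 × 6 + 1
6 = 6 × 1 + 0
Continued fraction: [0; 1, 9, 2, 6]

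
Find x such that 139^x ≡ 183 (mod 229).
208

Baby-step giant-step with step n = ⌈√229⌉ = 16.
Baby steps 139^j mod 229 (j:value) for j=0..15: 0:1, 1:139, 2:85, 3:136, 4:126, 5:110, 6:176, 7:190, 8:75, 9:120, 10:192, 11:124, 12:61, 13:6, 14:147, 15:52.
Giant-step multiplier: 139^(-16) ≡ 139^(228-16) = 139^212 ≡ 158 (mod 229).
Giant steps γ_i = 183·158^i mod 229: γ_0=183, γ_1=60, γ_2=91, γ_3=180, γ_4=44, γ_5=82, γ_6=132, γ_7=17, γ_8=167, γ_9=51, γ_10=43, γ_11=153, γ_12=129, γ_13=1 (in table at j=0).
x = i·n + j = 13·16 + 0 = 208.
Check: 139^208 ≡ 183 (mod 229).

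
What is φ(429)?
240

429 = 3 × 11 × 13
φ(n) = n × ∏(1 - 1/p) for each prime p dividing n
φ(429) = 429 × (1 - 1/3) × (1 - 1/11) × (1 - 1/13) = 240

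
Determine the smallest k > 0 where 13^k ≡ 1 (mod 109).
108

109 is prime, so ord(13) divides φ(109) = 108.
Divisors of 108: 1, 2, 3, 4, 6, 9, 12, 18, 27, 36, 54, 108.
Repeated squaring: 13^1 ≡ 13, 13^2 ≡ 60, 13^4 ≡ 3, 13^8 ≡ 9, 13^16 ≡ 81, 13^32 ≡ 21, 13^64 ≡ 5 (mod 109).
Test 13^d mod 109 for each divisor d in increasing order:
13^1 ≡ 13
13^2 ≡ 60
13^3 = 13^2·13^1 ≡ 17
13^4 ≡ 3
13^6 = 13^4·13^2 ≡ 71
13^9 = 13^8·13^1 ≡ 8
13^12 = 13^8·13^4 ≡ 27
13^18 = 13^16·13^2 ≡ 64
13^27 = 13^16·13^8·13^2·13^1 ≡ 76
13^36 = 13^32·13^4 ≡ 63
13^54 = 13^32·13^16·13^4·13^2 ≡ 108
13^108 = 13^64·13^32·13^8·13^4 ≡ 1  ← first divisor giving 1
The order is 108.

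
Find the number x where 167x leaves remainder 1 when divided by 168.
167

gcd(167, 168) = 1, so the inverse exists.
Extended Euclidean algorithm on (168, 167):
168 = 1 × 167 + 1  ⟹  1 = (1)·168 + (-1)·167
So (-1)·167 ≡ 1 (mod 168), i.e. 167^(-1) ≡ -1 ≡ 167 (mod 168).
Check: 167 × 167 = 27889 ≡ 1 (mod 168)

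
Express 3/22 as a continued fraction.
[0; 7, 3]

Euclidean algorithm steps:
3 = 0 × 22 + 3
22 = 7 × 3 + 1
3 = 3 × 1 + 0
Continued fraction: [0; 7, 3]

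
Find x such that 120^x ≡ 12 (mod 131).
64

Baby-step giant-step with step n = ⌈√131⌉ = 12.
Baby steps 120^j mod 131 (j:value) for j=0..11: 0:1, 1:120, 2:121, 3:110, 4:100, 5:79, 6:48, 7:127, 8:44, 9:40, 10:84, 11:124.
Giant-step multiplier: 120^(-12) ≡ 120^(130-12) = 120^118 ≡ 114 (mod 131).
Giant steps γ_i = 12·114^i mod 131: γ_0=12, γ_1=58, γ_2=62, γ_3=125, γ_4=102, γ_5=100 (in table at j=4).
x = i·n + j = 5·12 + 4 = 64.
Check: 120^64 ≡ 12 (mod 131).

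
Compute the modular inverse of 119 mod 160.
39

gcd(119, 160) = 1, so the inverse exists.
Extended Euclidean algorithm on (160, 119):
160 = 1 × 119 + 41  ⟹  41 = (1)·160 + (-1)·119
119 = 2 × 41 + 37  ⟹  37 = (-2)·160 + (3)·119
41 = 1 × 37 + 4  ⟹  4 = (3)·160 + (-4)·119
37 = 9 × 4 + 1  ⟹  1 = (-29)·160 + (39)·119
So (39)·119 ≡ 1 (mod 160), i.e. 119^(-1) ≡ 39 (mod 160).
Check: 119 × 39 = 4641 ≡ 1 (mod 160)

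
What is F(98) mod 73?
60

Matrix identity: Q^n = [[F_(n+1), F_n], [F_n, F_(n-1)]] with Q = [[1,1],[1,0]].
n = 98 = 1100010₂. Square-and-multiply, entries mod 73:
Q^1 = [[1,1],[1,0]]
Q^3 = (Q^1)²·Q = [[3,2],[2,1]]
Q^6 = (Q^3)² = [[13,8],[8,5]]
Q^12 = (Q^6)² = [[14,71],[71,16]]
Q^24 = (Q^12)² = [[54,13],[13,41]]
Q^49 = (Q^24)²·Q = [[13,19],[19,67]]
Q^98 = (Q^49)² = [[19,60],[60,32]]
F_98 mod 73 = Q^98[0][1] = 60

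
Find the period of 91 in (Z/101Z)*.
4

101 is prime, so ord(91) divides φ(101) = 100.
Divisors of 100: 1, 2, 4, 5, 10, 20, 25, 50, 100.
Repeated squaring: 91^1 ≡ 91, 91^2 ≡ 100, 91^4 ≡ 1, 91^8 ≡ 1, 91^16 ≡ 1, 91^32 ≡ 1, 91^64 ≡ 1 (mod 101).
Test 91^d mod 101 for each divisor d in increasing order:
91^1 ≡ 91
91^2 ≡ 100
91^4 ≡ 1  ← first divisor giving 1
The order is 4.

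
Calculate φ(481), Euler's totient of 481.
432

481 = 13 × 37
φ(n) = n × ∏(1 - 1/p) for each prime p dividing n
φ(481) = 481 × (1 - 1/13) × (1 - 1/37) = 432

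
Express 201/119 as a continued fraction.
[1; 1, 2, 4, 1, 1, 1, 2]

Euclidean algorithm steps:
201 = 1 × 119 + 82
119 = 1 × 82 + 37
82 = 2 × 37 + 8
37 = 4 × 8 + 5
8 = 1 × 5 + 3
5 = 1 × 3 + 2
3 = 1 × 2 + 1
2 = 2 × 1 + 0
Continued fraction: [1; 1, 2, 4, 1, 1, 1, 2]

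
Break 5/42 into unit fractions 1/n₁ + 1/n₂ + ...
1/9 + 1/126

Greedy algorithm:
5/42: ceiling(42/5) = 9, use 1/9
1/126: ceiling(126/1) = 126, use 1/126
Result: 5/42 = 1/9 + 1/126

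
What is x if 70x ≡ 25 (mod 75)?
x ≡ 10 (mod 15)

gcd(70, 75) = 5, which divides 25, so solutions exist.
Divide through by 5: 14x ≡ 5 (mod 15).
Find 14^(-1) mod 15 by the extended Euclidean algorithm:
15 = 1 × 14 + 1  ⟹  1 = (1)·15 + (-1)·14
So (-1)·14 ≡ 1 (mod 15), i.e. 14^(-1) ≡ -1 ≡ 14 (mod 15).
x ≡ 14 × 5 = 70 ≡ 10 (mod 15).
Check: 70 × 10 = 700 ≡ 25 (mod 75).
x ≡ 10 (mod 15), giving 5 solutions mod 75.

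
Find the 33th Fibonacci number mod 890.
178

Matrix identity: Q^n = [[F_(n+1), F_n], [F_n, F_(n-1)]] with Q = [[1,1],[1,0]].
n = 33 = 100001₂. Square-and-multiply, entries mod 890:
Q^1 = [[1,1],[1,0]]
Q^2 = (Q^1)² = [[2,1],[1,1]]
Q^4 = (Q^2)² = [[5,3],[3,2]]
Q^8 = (Q^4)² = [[34,21],[21,13]]
Q^16 = (Q^8)² = [[707,97],[97,610]]
Q^33 = (Q^16)²·Q = [[657,178],[178,479]]
F_33 mod 890 = Q^33[0][1] = 178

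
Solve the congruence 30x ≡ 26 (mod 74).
x ≡ 28 (mod 37)

gcd(30, 74) = 2, which divides 26, so solutions exist.
Divide through by 2: 15x ≡ 13 (mod 37).
Find 15^(-1) mod 37 by the extended Euclidean algorithm:
37 = 2 × 15 + 7  ⟹  7 = (1)·37 + (-2)·15
15 = 2 × 7 + 1  ⟹  1 = (-2)·37 + (5)·15
So (5)·15 ≡ 1 (mod 37), i.e. 15^(-1) ≡ 5 (mod 37).
x ≡ 5 × 13 = 65 ≡ 28 (mod 37).
Check: 30 × 28 = 840 ≡ 26 (mod 74).
x ≡ 28 (mod 37), giving 2 solutions mod 74.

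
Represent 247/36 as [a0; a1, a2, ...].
[6; 1, 6, 5]

Euclidean algorithm steps:
247 = 6 × 36 + 31
36 = 1 × 31 + 5
31 = 6 × 5 + 1
5 = 5 × 1 + 0
Continued fraction: [6; 1, 6, 5]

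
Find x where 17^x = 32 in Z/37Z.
11

Baby-step giant-step with step n = ⌈√37⌉ = 7.
Baby steps 17^j mod 37 (j:value) for j=0..6: 0:1, 1:17, 2:30, 3:29, 4:12, 5:19, 6:27.
Giant-step multiplier: 17^(-7) ≡ 17^(36-7) = 17^29 ≡ 5 (mod 37).
Giant steps γ_i = 32·5^i mod 37: γ_0=32, γ_1=12 (in table at j=4).
x = i·n + j = 1·7 + 4 = 11.
Check: 17^11 ≡ 32 (mod 37).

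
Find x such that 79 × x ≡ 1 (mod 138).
7

gcd(79, 138) = 1, so the inverse exists.
Extended Euclidean algorithm on (138, 79):
138 = 1 × 79 + 59  ⟹  59 = (1)·138 + (-1)·79
79 = 1 × 59 + 20  ⟹  20 = (-1)·138 + (2)·79
59 = 2 × 20 + 19  ⟹  19 = (3)·138 + (-5)·79
20 = 1 × 19 + 1  ⟹  1 = (-4)·138 + (7)·79
So (7)·79 ≡ 1 (mod 138), i.e. 79^(-1) ≡ 7 (mod 138).
Check: 79 × 7 = 553 ≡ 1 (mod 138)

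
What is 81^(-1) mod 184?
25

gcd(81, 184) = 1, so the inverse exists.
Extended Euclidean algorithm on (184, 81):
184 = 2 × 81 + 22  ⟹  22 = (1)·184 + (-2)·81
81 = 3 × 22 + 15  ⟹  15 = (-3)·184 + (7)·81
22 = 1 × 15 + 7  ⟹  7 = (4)·184 + (-9)·81
15 = 2 × 7 + 1  ⟹  1 = (-11)·184 + (25)·81
So (25)·81 ≡ 1 (mod 184), i.e. 81^(-1) ≡ 25 (mod 184).
Check: 81 × 25 = 2025 ≡ 1 (mod 184)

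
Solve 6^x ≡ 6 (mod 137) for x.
1

Baby-step giant-step with step n = ⌈√137⌉ = 12.
Baby steps 6^j mod 137 (j:value) for j=0..11: 0:1, 1:6, 2:36, 3:79, 4:63, 5:104, 6:76, 7:45, 8:133, 9:113, 10:130, 11:95.
h = 6 is already in the table at j=1, so x = 1.
Check: 6^1 ≡ 6 (mod 137).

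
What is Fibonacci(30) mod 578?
298

Matrix identity: Q^n = [[F_(n+1), F_n], [F_n, F_(n-1)]] with Q = [[1,1],[1,0]].
n = 30 = 11110₂. Square-and-multiply, entries mod 578:
Q^1 = [[1,1],[1,0]]
Q^3 = (Q^1)²·Q = [[3,2],[2,1]]
Q^7 = (Q^3)²·Q = [[21,13],[13,8]]
Q^15 = (Q^7)²·Q = [[409,32],[32,377]]
Q^30 = (Q^15)² = [[107,298],[298,387]]
F_30 mod 578 = Q^30[0][1] = 298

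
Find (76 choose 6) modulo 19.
0

Using Lucas' theorem:
Write n=76 and k=6 in base 19:
n in base 19: [4, 0]
k in base 19: [0, 6]
C(76,6) mod 19 = ∏ C(n_i, k_i) mod 19
Digit binomials (mod 19): C(4,0) = 1; C(0,6) = 0 (k_i > n_i)
Product: 1 × 0 = 0 ≡ 0 (mod 19)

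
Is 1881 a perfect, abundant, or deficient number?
deficient

Proper divisors of 1881: sum = 1 + 3 + 9 + 11 + 19 + 33 + 57 + 99 + 171 + 209 + 627 = 1239
Since 1239 < 1881, 1881 is deficient.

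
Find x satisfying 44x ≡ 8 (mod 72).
x ≡ 10 (mod 18)

gcd(44, 72) = 4, which divides 8, so solutions exist.
Divide through by 4: 11x ≡ 2 (mod 18).
Find 11^(-1) mod 18 by the extended Euclidean algorithm:
18 = 1 × 11 + 7  ⟹  7 = (1)·18 + (-1)·11
11 = 1 × 7 + 4  ⟹  4 = (-1)·18 + (2)·11
7 = 1 × 4 + 3  ⟹  3 = (2)·18 + (-3)·11
4 = 1 × 3 + 1  ⟹  1 = (-3)·18 + (5)·11
So (5)·11 ≡ 1 (mod 18), i.e. 11^(-1) ≡ 5 (mod 18).
x ≡ 5 × 2 = 10 ≡ 10 (mod 18).
Check: 44 × 10 = 440 ≡ 8 (mod 72).
x ≡ 10 (mod 18), giving 4 solutions mod 72.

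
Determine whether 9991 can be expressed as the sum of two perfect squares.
Not possible

Factorization: 9991 = 97 × 103
By Fermat: n is sum of two squares iff every prime p ≡ 3 (mod 4) appears to even power.
Prime(s) ≡ 3 (mod 4) with odd exponent: [(103, 1)]
Therefore 9991 cannot be expressed as a² + b².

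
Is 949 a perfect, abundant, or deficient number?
deficient

Proper divisors of 949: sum = 1 + 13 + 73 = 87
Since 87 < 949, 949 is deficient.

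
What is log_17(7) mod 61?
47

Baby-step giant-step with step n = ⌈√61⌉ = 8.
Baby steps 17^j mod 61 (j:value) for j=0..7: 0:1, 1:17, 2:45, 3:33, 4:12, 5:21, 6:52, 7:30.
Giant-step multiplier: 17^(-8) ≡ 17^(60-8) = 17^52 ≡ 25 (mod 61).
Giant steps γ_i = 7·25^i mod 61: γ_0=7, γ_1=53, γ_2=44, γ_3=2, γ_4=50, γ_5=30 (in table at j=7).
x = i·n + j = 5·8 + 7 = 47.
Check: 17^47 ≡ 7 (mod 61).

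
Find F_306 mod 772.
388

Matrix identity: Q^n = [[F_(n+1), F_n], [F_n, F_(n-1)]] with Q = [[1,1],[1,0]].
n = 306 = 100110010₂. Square-and-multiply, entries mod 772:
Q^1 = [[1,1],[1,0]]
Q^2 = (Q^1)² = [[2,1],[1,1]]
Q^4 = (Q^2)² = [[5,3],[3,2]]
Q^9 = (Q^4)²·Q = [[55,34],[34,21]]
Q^19 = (Q^9)²·Q = [[589,321],[321,268]]
Q^38 = (Q^19)² = [[658,265],[265,393]]
Q^76 = (Q^38)² = [[617,595],[595,22]]
Q^153 = (Q^76)²·Q = [[151,542],[542,381]]
Q^306 = (Q^153)² = [[45,388],[388,429]]
F_306 mod 772 = Q^306[0][1] = 388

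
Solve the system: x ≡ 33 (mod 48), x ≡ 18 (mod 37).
129

Using Chinese Remainder Theorem:
M = 48 × 37 = 1776
M1 = 37, M2 = 48
y1 = 37^(-1) mod 48 = 13
y2 = 48^(-1) mod 37 = 27
x = (33×37×13 + 18×48×27) mod 1776 = 129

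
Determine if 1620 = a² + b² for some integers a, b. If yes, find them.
18² + 36² (a=18, b=36)

Factorization: 1620 = 2^2 × 3^4 × 5
By Fermat: n is sum of two squares iff every prime p ≡ 3 (mod 4) appears to even power.
All primes ≡ 3 (mod 4) appear to even power.
Search a = 0, 1, 2, … for 1620 - a² a perfect square: first hit at a = 18: 1620 - 324 = 1296 = 36².
1620 = 18² + 36² = 324 + 1296 ✓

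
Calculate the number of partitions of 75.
8118264

p(n) counts ways to write n as a sum of positive integers (order ignored).
Euler's pentagonal recurrence: p(k) = p(k-1) + p(k-2) - p(k-5) - p(k-7) + p(k-12) + p(k-15) - ... (offsets j(3j∓1)/2, signs ++--, p(0)=1, p(<0)=0).
DP table for k = 0..74: p(0)=1, p(1)=1, p(2)=2, p(3)=3, p(4)=5, p(5)=7, p(6)=11, p(7)=15, p(8)=22, p(9)=30, p(10)=42, p(11)=56, p(12)=77, p(13)=101, p(14)=135, p(15)=176, p(16)=231, p(17)=297, p(18)=385, p(19)=490, p(20)=627, p(21)=792, p(22)=1002, p(23)=1255, p(24)=1575, p(25)=1958, p(26)=2436, p(27)=3010, p(28)=3718, p(29)=4565, p(30)=5604, p(31)=6842, p(32)=8349, p(33)=10143, p(34)=12310, p(35)=14883, p(36)=17977, p(37)=21637, p(38)=26015, p(39)=31185, p(40)=37338, p(41)=44583, p(42)=53174, p(43)=63261, p(44)=75175, p(45)=89134, p(46)=105558, p(47)=124754, p(48)=147273, p(49)=173525, p(50)=204226, p(51)=239943, p(52)=281589, p(53)=329931, p(54)=386155, p(55)=451276, p(56)=526823, p(57)=614154, p(58)=715220, p(59)=831820, p(60)=966467, p(61)=1121505, p(62)=1300156, p(63)=1505499, p(64)=1741630, p(65)=2012558, p(66)=2323520, p(67)=2679689, p(68)=3087735, p(69)=3554345, p(70)=4087968, p(71)=4697205, p(72)=5392783, p(73)=6185689, p(74)=7089500.
Final step: p(75) = p(74) + p(73) - p(70) - p(68) + p(63) + p(60) - p(53) - p(49) + p(40) + p(35) - p(24) - p(18) + p(5)
= 7089500 + 6185689 - 4087968 - 3087735 + 1505499 + 966467 - 329931 - 173525 + 37338 + 14883 - 1575 - 385 + 7
= 8118264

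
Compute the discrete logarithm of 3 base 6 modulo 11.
2

Baby-step giant-step with step n = ⌈√11⌉ = 4.
Baby steps 6^j mod 11 (j:value) for j=0..3: 0:1, 1:6, 2:3, 3:7.
h = 3 is already in the table at j=2, so x = 2.
Check: 6^2 ≡ 3 (mod 11).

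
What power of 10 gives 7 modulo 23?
21

Baby-step giant-step with step n = ⌈√23⌉ = 5.
Baby steps 10^j mod 23 (j:value) for j=0..4: 0:1, 1:10, 2:8, 3:11, 4:18.
Giant-step multiplier: 10^(-5) ≡ 10^(22-5) = 10^17 ≡ 17 (mod 23).
Giant steps γ_i = 7·17^i mod 23: γ_0=7, γ_1=4, γ_2=22, γ_3=6, γ_4=10 (in table at j=1).
x = i·n + j = 4·5 + 1 = 21.
Check: 10^21 ≡ 7 (mod 23).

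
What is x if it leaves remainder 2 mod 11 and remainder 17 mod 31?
79

Using Chinese Remainder Theorem:
M = 11 × 31 = 341
M1 = 31, M2 = 11
y1 = 31^(-1) mod 11 = 5
y2 = 11^(-1) mod 31 = 17
x = (2×31×5 + 17×11×17) mod 341 = 79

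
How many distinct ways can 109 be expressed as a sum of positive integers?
541946240

p(n) counts ways to write n as a sum of positive integers (order ignored).
Euler's pentagonal recurrence: p(k) = p(k-1) + p(k-2) - p(k-5) - p(k-7) + p(k-12) + p(k-15) - ... (offsets j(3j∓1)/2, signs ++--, p(0)=1, p(<0)=0).
DP table for k = 0..108: p(0)=1, p(1)=1, p(2)=2, p(3)=3, p(4)=5, p(5)=7, p(6)=11, p(7)=15, p(8)=22, p(9)=30, p(10)=42, p(11)=56, p(12)=77, p(13)=101, p(14)=135, p(15)=176, p(16)=231, p(17)=297, p(18)=385, p(19)=490, p(20)=627, p(21)=792, p(22)=1002, p(23)=1255, p(24)=1575, p(25)=1958, p(26)=2436, p(27)=3010, p(28)=3718, p(29)=4565, p(30)=5604, p(31)=6842, p(32)=8349, p(33)=10143, p(34)=12310, p(35)=14883, p(36)=17977, p(37)=21637, p(38)=26015, p(39)=31185, p(40)=37338, p(41)=44583, p(42)=53174, p(43)=63261, p(44)=75175, p(45)=89134, p(46)=105558, p(47)=124754, p(48)=147273, p(49)=173525, p(50)=204226, p(51)=239943, p(52)=281589, p(53)=329931, p(54)=386155, p(55)=451276, p(56)=526823, p(57)=614154, p(58)=715220, p(59)=831820, p(60)=966467, p(61)=1121505, p(62)=1300156, p(63)=1505499, p(64)=1741630, p(65)=2012558, p(66)=2323520, p(67)=2679689, p(68)=3087735, p(69)=3554345, p(70)=4087968, p(71)=4697205, p(72)=5392783, p(73)=6185689, p(74)=7089500, p(75)=8118264, p(76)=9289091, p(77)=10619863, p(78)=12132164, p(79)=13848650, p(80)=15796476, p(81)=18004327, p(82)=20506255, p(83)=23338469, p(84)=26543660, p(85)=30167357, p(86)=34262962, p(87)=38887673, p(88)=44108109, p(89)=49995925, p(90)=56634173, p(91)=64112359, p(92)=72533807, p(93)=82010177, p(94)=92669720, p(95)=104651419, p(96)=118114304, p(97)=133230930, p(98)=150198136, p(99)=169229875, p(100)=190569292, p(101)=214481126, p(102)=241265379, p(103)=271248950, p(104)=304801365, p(105)=342325709, p(106)=384276336, p(107)=431149389, p(108)=483502844.
Final step: p(109) = p(108) + p(107) - p(104) - p(102) + p(97) + p(94) - p(87) - p(83) + p(74) + p(69) - p(58) - p(52) + p(39) + p(32) - p(17) - p(9)
= 483502844 + 431149389 - 304801365 - 241265379 + 133230930 + 92669720 - 38887673 - 23338469 + 7089500 + 3554345 - 715220 - 281589 + 31185 + 8349 - 297 - 30
= 541946240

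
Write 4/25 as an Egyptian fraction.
1/7 + 1/59 + 1/5163 + 1/53307975

Greedy algorithm:
4/25: ceiling(25/4) = 7, use 1/7
3/175: ceiling(175/3) = 59, use 1/59
2/10325: ceiling(10325/2) = 5163, use 1/5163
1/53307975: ceiling(53307975/1) = 53307975, use 1/53307975
Result: 4/25 = 1/7 + 1/59 + 1/5163 + 1/53307975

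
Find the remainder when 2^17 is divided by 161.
18

Repeated squaring. Binary of 17 = 10001.
2^1 ≡ 2 (mod 161); 2^2 ≡ 4 (mod 161); 2^4 ≡ 16 (mod 161); 2^8 ≡ 95 (mod 161); 2^16 ≡ 9 (mod 161)
2^17 = 2^1 × 2^16 ≡ 18 (mod 161)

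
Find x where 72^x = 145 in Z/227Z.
181

Baby-step giant-step with step n = ⌈√227⌉ = 16.
Baby steps 72^j mod 227 (j:value) for j=0..15: 0:1, 1:72, 2:190, 3:60, 4:7, 5:50, 6:195, 7:193, 8:49, 9:123, 10:3, 11:216, 12:116, 13:180, 14:21, 15:150.
Giant-step multiplier: 72^(-16) ≡ 72^(226-16) = 72^210 ≡ 26 (mod 227).
Giant steps γ_i = 145·26^i mod 227: γ_0=145, γ_1=138, γ_2=183, γ_3=218, γ_4=220, γ_5=45, γ_6=35, γ_7=2, γ_8=52, γ_9=217, γ_10=194, γ_11=50 (in table at j=5).
x = i·n + j = 11·16 + 5 = 181.
Check: 72^181 ≡ 145 (mod 227).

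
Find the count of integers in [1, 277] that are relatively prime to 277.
276

277 = 277
φ(n) = n × ∏(1 - 1/p) for each prime p dividing n
φ(277) = 277 × (1 - 1/277) = 276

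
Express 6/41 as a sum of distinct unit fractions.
1/7 + 1/287

Greedy algorithm:
6/41: ceiling(41/6) = 7, use 1/7
1/287: ceiling(287/1) = 287, use 1/287
Result: 6/41 = 1/7 + 1/287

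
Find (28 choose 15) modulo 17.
0

Using Lucas' theorem:
Write n=28 and k=15 in base 17:
n in base 17: [1, 11]
k in base 17: [0, 15]
C(28,15) mod 17 = ∏ C(n_i, k_i) mod 17
Digit binomials (mod 17): C(1,0) = 1; C(11,15) = 0 (k_i > n_i)
Product: 1 × 0 = 0 ≡ 0 (mod 17)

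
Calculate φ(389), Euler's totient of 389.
388

389 = 389
φ(n) = n × ∏(1 - 1/p) for each prime p dividing n
φ(389) = 389 × (1 - 1/389) = 388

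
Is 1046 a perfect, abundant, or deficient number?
deficient

Proper divisors of 1046: sum = 1 + 2 + 523 = 526
Since 526 < 1046, 1046 is deficient.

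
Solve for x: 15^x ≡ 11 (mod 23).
7

Baby-step giant-step with step n = ⌈√23⌉ = 5.
Baby steps 15^j mod 23 (j:value) for j=0..4: 0:1, 1:15, 2:18, 3:17, 4:2.
Giant-step multiplier: 15^(-5) ≡ 15^(22-5) = 15^17 ≡ 10 (mod 23).
Giant steps γ_i = 11·10^i mod 23: γ_0=11, γ_1=18 (in table at j=2).
x = i·n + j = 1·5 + 2 = 7.
Check: 15^7 ≡ 11 (mod 23).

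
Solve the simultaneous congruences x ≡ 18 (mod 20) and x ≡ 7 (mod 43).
738

Using Chinese Remainder Theorem:
M = 20 × 43 = 860
M1 = 43, M2 = 20
y1 = 43^(-1) mod 20 = 7
y2 = 20^(-1) mod 43 = 28
x = (18×43×7 + 7×20×28) mod 860 = 738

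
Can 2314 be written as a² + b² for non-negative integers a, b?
17² + 45² (a=17, b=45)

Factorization: 2314 = 2 × 13 × 89
By Fermat: n is sum of two squares iff every prime p ≡ 3 (mod 4) appears to even power.
All primes ≡ 3 (mod 4) appear to even power.
Search a = 0, 1, 2, … for 2314 - a² a perfect square: first hit at a = 17: 2314 - 289 = 2025 = 45².
2314 = 17² + 45² = 289 + 2025 ✓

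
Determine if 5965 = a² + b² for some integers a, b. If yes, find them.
6² + 77² (a=6, b=77)

Factorization: 5965 = 5 × 1193
By Fermat: n is sum of two squares iff every prime p ≡ 3 (mod 4) appears to even power.
All primes ≡ 3 (mod 4) appear to even power.
Search a = 0, 1, 2, … for 5965 - a² a perfect square: first hit at a = 6: 5965 - 36 = 5929 = 77².
5965 = 6² + 77² = 36 + 5929 ✓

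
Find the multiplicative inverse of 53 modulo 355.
67

gcd(53, 355) = 1, so the inverse exists.
Extended Euclidean algorithm on (355, 53):
355 = 6 × 53 + 37  ⟹  37 = (1)·355 + (-6)·53
53 = 1 × 37 + 16  ⟹  16 = (-1)·355 + (7)·53
37 = 2 × 16 + 5  ⟹  5 = (3)·355 + (-20)·53
16 = 3 × 5 + 1  ⟹  1 = (-10)·355 + (67)·53
So (67)·53 ≡ 1 (mod 355), i.e. 53^(-1) ≡ 67 (mod 355).
Check: 53 × 67 = 3551 ≡ 1 (mod 355)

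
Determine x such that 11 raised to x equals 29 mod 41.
29

Baby-step giant-step with step n = ⌈√41⌉ = 7.
Baby steps 11^j mod 41 (j:value) for j=0..6: 0:1, 1:11, 2:39, 3:19, 4:4, 5:3, 6:33.
Giant-step multiplier: 11^(-7) ≡ 11^(40-7) = 11^33 ≡ 34 (mod 41).
Giant steps γ_i = 29·34^i mod 41: γ_0=29, γ_1=2, γ_2=27, γ_3=16, γ_4=11 (in table at j=1).
x = i·n + j = 4·7 + 1 = 29.
Check: 11^29 ≡ 29 (mod 41).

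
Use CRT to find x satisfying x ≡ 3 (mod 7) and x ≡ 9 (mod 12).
45

Using Chinese Remainder Theorem:
M = 7 × 12 = 84
M1 = 12, M2 = 7
y1 = 12^(-1) mod 7 = 3
y2 = 7^(-1) mod 12 = 7
x = (3×12×3 + 9×7×7) mod 84 = 45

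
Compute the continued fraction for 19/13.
[1; 2, 6]

Euclidean algorithm steps:
19 = 1 × 13 + 6
13 = 2 × 6 + 1
6 = 6 × 1 + 0
Continued fraction: [1; 2, 6]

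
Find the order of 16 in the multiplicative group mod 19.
9

19 is prime, so ord(16) divides φ(19) = 18.
Divisors of 18: 1, 2, 3, 6, 9, 18.
Repeated squaring: 16^1 ≡ 16, 16^2 ≡ 9, 16^4 ≡ 5, 16^8 ≡ 6, 16^16 ≡ 17 (mod 19).
Test 16^d mod 19 for each divisor d in increasing order:
16^1 ≡ 16
16^2 ≡ 9
16^3 = 16^2·16^1 ≡ 11
16^6 = 16^4·16^2 ≡ 7
16^9 = 16^8·16^1 ≡ 1  ← first divisor giving 1
The order is 9.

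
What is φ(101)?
100

101 = 101
φ(n) = n × ∏(1 - 1/p) for each prime p dividing n
φ(101) = 101 × (1 - 1/101) = 100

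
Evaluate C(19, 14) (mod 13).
6

Using Lucas' theorem:
Write n=19 and k=14 in base 13:
n in base 13: [1, 6]
k in base 13: [1, 1]
C(19,14) mod 13 = ∏ C(n_i, k_i) mod 13
Digit binomials (mod 13): C(1,1) = 1; C(6,1) = 6
Product: 1 × 6 = 6 ≡ 6 (mod 13)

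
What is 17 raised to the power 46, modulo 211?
47

Repeated squaring. Binary of 46 = 101110.
17^1 ≡ 17 (mod 211); 17^2 ≡ 78 (mod 211); 17^4 ≡ 176 (mod 211); 17^8 ≡ 170 (mod 211); 17^16 ≡ 204 (mod 211); 17^32 ≡ 49 (mod 211)
17^46 = 17^2 × 17^4 × 17^8 × 17^32 ≡ 47 (mod 211)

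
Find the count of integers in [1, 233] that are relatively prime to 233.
232

233 = 233
φ(n) = n × ∏(1 - 1/p) for each prime p dividing n
φ(233) = 233 × (1 - 1/233) = 232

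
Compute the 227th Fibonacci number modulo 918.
89

Matrix identity: Q^n = [[F_(n+1), F_n], [F_n, F_(n-1)]] with Q = [[1,1],[1,0]].
n = 227 = 11100011₂. Square-and-multiply, entries mod 918:
Q^1 = [[1,1],[1,0]]
Q^3 = (Q^1)²·Q = [[3,2],[2,1]]
Q^7 = (Q^3)²·Q = [[21,13],[13,8]]
Q^14 = (Q^7)² = [[610,377],[377,233]]
Q^28 = (Q^14)² = [[149,183],[183,884]]
Q^56 = (Q^28)² = [[610,849],[849,679]]
Q^113 = (Q^56)²·Q = [[586,481],[481,105]]
Q^227 = (Q^113)²·Q = [[144,89],[89,55]]
F_227 mod 918 = Q^227[0][1] = 89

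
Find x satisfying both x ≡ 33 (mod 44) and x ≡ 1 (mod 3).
121

Using Chinese Remainder Theorem:
M = 44 × 3 = 132
M1 = 3, M2 = 44
y1 = 3^(-1) mod 44 = 15
y2 = 44^(-1) mod 3 = 2
x = (33×3×15 + 1×44×2) mod 132 = 121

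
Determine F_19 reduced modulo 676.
125

Matrix identity: Q^n = [[F_(n+1), F_n], [F_n, F_(n-1)]] with Q = [[1,1],[1,0]].
n = 19 = 10011₂. Square-and-multiply, entries mod 676:
Q^1 = [[1,1],[1,0]]
Q^2 = (Q^1)² = [[2,1],[1,1]]
Q^4 = (Q^2)² = [[5,3],[3,2]]
Q^9 = (Q^4)²·Q = [[55,34],[34,21]]
Q^19 = (Q^9)²·Q = [[5,125],[125,556]]
F_19 mod 676 = Q^19[0][1] = 125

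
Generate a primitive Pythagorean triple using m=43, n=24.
(1273, 2064, 2425)

Euclid's formula: a = m² - n², b = 2mn, c = m² + n²
m = 43, n = 24
a = 43² - 24² = 1849 - 576 = 1273
b = 2 × 43 × 24 = 2064
c = 43² + 24² = 1849 + 576 = 2425
Verification: 1273² + 2064² = 1620529 + 4260096 = 5880625 = 2425² ✓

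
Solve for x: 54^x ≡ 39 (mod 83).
9

Baby-step giant-step with step n = ⌈√83⌉ = 10.
Baby steps 54^j mod 83 (j:value) for j=0..9: 0:1, 1:54, 2:11, 3:13, 4:38, 5:60, 6:3, 7:79, 8:33, 9:39.
h = 39 is already in the table at j=9, so x = 9.
Check: 54^9 ≡ 39 (mod 83).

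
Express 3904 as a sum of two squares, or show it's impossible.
40² + 48² (a=40, b=48)

Factorization: 3904 = 2^6 × 61
By Fermat: n is sum of two squares iff every prime p ≡ 3 (mod 4) appears to even power.
All primes ≡ 3 (mod 4) appear to even power.
Search a = 0, 1, 2, … for 3904 - a² a perfect square: first hit at a = 40: 3904 - 1600 = 2304 = 48².
3904 = 40² + 48² = 1600 + 2304 ✓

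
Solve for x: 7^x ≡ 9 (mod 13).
4

Baby-step giant-step with step n = ⌈√13⌉ = 4.
Baby steps 7^j mod 13 (j:value) for j=0..3: 0:1, 1:7, 2:10, 3:5.
Giant-step multiplier: 7^(-4) ≡ 7^(12-4) = 7^8 ≡ 3 (mod 13).
Giant steps γ_i = 9·3^i mod 13: γ_0=9, γ_1=1 (in table at j=0).
x = i·n + j = 1·4 + 0 = 4.
Check: 7^4 ≡ 9 (mod 13).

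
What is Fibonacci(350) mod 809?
535

Matrix identity: Q^n = [[F_(n+1), F_n], [F_n, F_(n-1)]] with Q = [[1,1],[1,0]].
n = 350 = 101011110₂. Square-and-multiply, entries mod 809:
Q^1 = [[1,1],[1,0]]
Q^2 = (Q^1)² = [[2,1],[1,1]]
Q^5 = (Q^2)²·Q = [[8,5],[5,3]]
Q^10 = (Q^5)² = [[89,55],[55,34]]
Q^21 = (Q^10)²·Q = [[722,429],[429,293]]
Q^43 = (Q^21)²·Q = [[70,686],[686,193]]
Q^87 = (Q^43)²·Q = [[624,613],[613,11]]
Q^175 = (Q^87)²·Q = [[766,640],[640,126]]
Q^350 = (Q^175)² = [[477,535],[535,751]]
F_350 mod 809 = Q^350[0][1] = 535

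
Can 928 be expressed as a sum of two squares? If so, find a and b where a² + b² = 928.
12² + 28² (a=12, b=28)

Factorization: 928 = 2^5 × 29
By Fermat: n is sum of two squares iff every prime p ≡ 3 (mod 4) appears to even power.
All primes ≡ 3 (mod 4) appear to even power.
Search a = 0, 1, 2, … for 928 - a² a perfect square: first hit at a = 12: 928 - 144 = 784 = 28².
928 = 12² + 28² = 144 + 784 ✓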